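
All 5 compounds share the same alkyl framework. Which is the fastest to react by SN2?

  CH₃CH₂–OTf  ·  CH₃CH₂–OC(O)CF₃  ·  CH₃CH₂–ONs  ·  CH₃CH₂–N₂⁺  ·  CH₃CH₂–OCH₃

Identical carbon frameworks mean the comparison reduces to leaving-group quality.
Leaving-group ability tracks the stability of the departed species; conjugate-acid pKₐ is the usual yardstick (lower pKₐ → better LG).
CH₃CH₂–N₂⁺ loses N₂: no meaningful conjugate acid; N₂ departs as an exceptionally stable neutral molecule
CH₃CH₂–OTf loses OTf⁻: pKₐ(CF₃SO₃H (triflic acid)) ≈ -14
CH₃CH₂–ONs loses ONs⁻: pKₐ(p-O₂NC₆H₄SO₃H) ≈ -3.5
CH₃CH₂–OC(O)CF₃ loses CF₃COO⁻: pKₐ(CF₃COOH) ≈ 0.2
CH₃CH₂–OCH₃ loses CH₃O⁻: pKₐ(CH₃OH) ≈ 15.5

CH₃CH₂–N₂⁺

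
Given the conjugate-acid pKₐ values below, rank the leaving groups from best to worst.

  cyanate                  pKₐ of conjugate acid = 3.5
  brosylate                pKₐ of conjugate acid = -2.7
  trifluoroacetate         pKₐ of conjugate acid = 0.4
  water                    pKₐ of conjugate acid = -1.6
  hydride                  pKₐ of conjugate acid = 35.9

brosylate > water > trifluoroacetate > cyanate > hydride

Lower conjugate-acid pKₐ ⇒ weaker base ⇒ better leaving group.
Sorting by the given values: brosylate (-2.7), water (-1.6), trifluoroacetate (0.4), cyanate (3.5), hydride (35.9).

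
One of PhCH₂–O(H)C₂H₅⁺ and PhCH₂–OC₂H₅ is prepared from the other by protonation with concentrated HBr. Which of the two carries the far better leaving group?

PhCH₂–O(H)C₂H₅⁺

From PhCH₂–OC₂H₅ the departing group would be CH₃CH₂O⁻ (pKₐ(CH₃CH₂OH) ≈ 16). Strong base; alkoxides do not leave unassisted.
From PhCH₂–O(H)C₂H₅⁺ the leaving group is R'OH (pKₐ(R'OH₂⁺) ≈ -2.4). Neutral; leaves from a protonated ether (an oxonium ion, R–O(H)R'⁺).
Protonation with concentrated HBr works by allowing neutral ethanol, rather than ethoxide, to depart, making PhCH₂–O(H)C₂H₅⁺ enormously more reactive.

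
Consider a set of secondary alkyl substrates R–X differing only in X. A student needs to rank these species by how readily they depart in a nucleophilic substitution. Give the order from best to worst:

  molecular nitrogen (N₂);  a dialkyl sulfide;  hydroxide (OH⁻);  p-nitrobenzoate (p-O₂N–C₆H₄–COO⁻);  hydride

The more stable X⁻ (or X) is on its own — i.e. the weaker a base it is — the better a leaving group it makes.
molecular nitrogen (N₂): no meaningful conjugate acid; N₂ departs as an exceptionally stable neutral molecule
a dialkyl sulfide: pKₐ(R'₂SH⁺) ≈ -7 — neutral; leaves from a sulfonium salt (R–SR'₂⁺)
p-nitrobenzoate (p-O₂N–C₆H₄–COO⁻): pKₐ(p-nitrobenzoic acid) ≈ 3.4 — electron-withdrawing nitro group stabilises the carboxylate
hydroxide (OH⁻): pKₐ(H₂O) ≈ 15.7
hydride: pKₐ(H₂) ≈ 36 — extremely strong base; leaves only in special hydride-transfer contexts

molecular nitrogen (N₂) > a dialkyl sulfide > p-nitrobenzoate (p-O₂N–C₆H₄–COO⁻) > hydroxide (OH⁻) > hydride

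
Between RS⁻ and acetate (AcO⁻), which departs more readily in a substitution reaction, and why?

acetate (AcO⁻)

acetate (AcO⁻) is the better leaving group.
pKₐ(CH₃COOH) ≈ 4.8 versus pKₐ(RSH (a thiol)) ≈ 10.5: acetate (AcO⁻) is the much weaker base.
Resonance-stabilised but still a weak base.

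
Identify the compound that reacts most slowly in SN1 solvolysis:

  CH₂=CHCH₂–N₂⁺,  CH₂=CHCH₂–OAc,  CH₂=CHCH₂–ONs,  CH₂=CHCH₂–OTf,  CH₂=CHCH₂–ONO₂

Same R in every case — rank the leaving groups.
Rank by basicity of the departing species: weakest base leaves most easily.
CH₂=CHCH₂–N₂⁺ loses N₂: no meaningful conjugate acid; N₂ departs as an exceptionally stable neutral molecule
CH₂=CHCH₂–OTf loses OTf⁻: pKₐ(CF₃SO₃H (triflic acid)) ≈ -14
CH₂=CHCH₂–ONs loses ONs⁻: pKₐ(p-O₂NC₆H₄SO₃H) ≈ -3.5
CH₂=CHCH₂–ONO₂ loses NO₃⁻: pKₐ(HNO₃) ≈ -1.3
CH₂=CHCH₂–OAc loses AcO⁻: pKₐ(CH₃COOH) ≈ 4.8

CH₂=CHCH₂–OAc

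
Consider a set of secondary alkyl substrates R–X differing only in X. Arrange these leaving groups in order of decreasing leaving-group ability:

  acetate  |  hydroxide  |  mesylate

The more stable X⁻ (or X) is on its own — i.e. the weaker a base it is — the better a leaving group it makes.
mesylate: pKₐ(CH₃SO₃H (MsOH)) ≈ -1.9
acetate: pKₐ(CH₃COOH) ≈ 4.8
hydroxide: pKₐ(H₂O) ≈ 15.7

mesylate > acetate > hydroxide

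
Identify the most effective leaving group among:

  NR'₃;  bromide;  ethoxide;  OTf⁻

OTf⁻

A good leaving group is a weak base: the lower the pKₐ of its conjugate acid, the more readily it departs.
OTf⁻: pKₐ(CF₃SO₃H (triflic acid)) ≈ -14
bromide: pKₐ(HBr) ≈ -9
NR'₃: pKₐ(R'₃NH⁺) ≈ 10.7
ethoxide: pKₐ(CH₃CH₂OH) ≈ 16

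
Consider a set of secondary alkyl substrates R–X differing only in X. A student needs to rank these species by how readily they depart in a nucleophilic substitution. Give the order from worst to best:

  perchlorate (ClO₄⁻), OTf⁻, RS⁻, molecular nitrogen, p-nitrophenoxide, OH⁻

The more stable X⁻ (or X) is on its own — i.e. the weaker a base it is — the better a leaving group it makes.
molecular nitrogen: no meaningful conjugate acid; N₂ departs as an exceptionally stable neutral molecule
OTf⁻: pKₐ(CF₃SO₃H (triflic acid)) ≈ -14
perchlorate (ClO₄⁻): pKₐ(HClO₄) ≈ -10 — extremely weak base; rarely used for safety reasons
p-nitrophenoxide: pKₐ(p-nitrophenol) ≈ 7.2
RS⁻: pKₐ(RSH (a thiol)) ≈ 10.5
OH⁻: pKₐ(H₂O) ≈ 15.7
Reversing gives the worst-to-best order requested.

OH⁻ < RS⁻ < p-nitrophenoxide < perchlorate (ClO₄⁻) < OTf⁻ < molecular nitrogen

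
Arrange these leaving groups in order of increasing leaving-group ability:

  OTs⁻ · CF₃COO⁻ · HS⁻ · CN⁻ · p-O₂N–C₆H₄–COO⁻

Leaving-group ability tracks the stability of the departed species; conjugate-acid pKₐ is the usual yardstick (lower pKₐ → better LG).
OTs⁻: pKₐ(p-CH₃C₆H₄SO₃H (TsOH)) ≈ -2.8
CF₃COO⁻: pKₐ(CF₃COOH) ≈ 0.2
p-O₂N–C₆H₄–COO⁻: pKₐ(p-nitrobenzoic acid) ≈ 3.4
HS⁻: pKₐ(H₂S) ≈ 7
CN⁻: pKₐ(HCN) ≈ 9.2
Listed from poorest to best leaving group as asked.

CN⁻ < HS⁻ < p-O₂N–C₆H₄–COO⁻ < CF₃COO⁻ < OTs⁻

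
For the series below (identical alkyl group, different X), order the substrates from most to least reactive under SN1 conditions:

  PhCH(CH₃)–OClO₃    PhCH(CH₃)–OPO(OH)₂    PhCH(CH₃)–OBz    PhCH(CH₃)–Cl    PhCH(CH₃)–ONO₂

Identical carbon frameworks mean the comparison reduces to leaving-group quality.
A good leaving group is a weak base: the lower the pKₐ of its conjugate acid, the more readily it departs.
PhCH(CH₃)–OClO₃ loses ClO₄⁻: pKₐ(HClO₄) ≈ -10
PhCH(CH₃)–Cl loses Cl⁻: pKₐ(HCl) ≈ -7
PhCH(CH₃)–ONO₂ loses NO₃⁻: pKₐ(HNO₃) ≈ -1.3
PhCH(CH₃)–OPO(OH)₂ loses H₂PO₄⁻: pKₐ(H₃PO₄) ≈ 2.1
PhCH(CH₃)–OBz loses PhCOO⁻: pKₐ(C₆H₅COOH) ≈ 4.2

PhCH(CH₃)–OClO₃ > PhCH(CH₃)–Cl > PhCH(CH₃)–ONO₂ > PhCH(CH₃)–OPO(OH)₂ > PhCH(CH₃)–OBz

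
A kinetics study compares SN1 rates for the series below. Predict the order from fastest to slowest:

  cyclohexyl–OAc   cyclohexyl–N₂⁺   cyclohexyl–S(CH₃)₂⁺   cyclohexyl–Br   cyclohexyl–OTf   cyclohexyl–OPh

cyclohexyl–N₂⁺ > cyclohexyl–OTf > cyclohexyl–Br > cyclohexyl–S(CH₃)₂⁺ > cyclohexyl–OAc > cyclohexyl–OPh

Same R in every case — rank the leaving groups.
A good leaving group is a weak base: the lower the pKₐ of its conjugate acid, the more readily it departs.
cyclohexyl–N₂⁺ loses N₂: no meaningful conjugate acid; N₂ departs as an exceptionally stable neutral molecule
cyclohexyl–OTf loses OTf⁻: pKₐ(CF₃SO₃H (triflic acid)) ≈ -14
cyclohexyl–Br loses Br⁻: pKₐ(HBr) ≈ -9
cyclohexyl–S(CH₃)₂⁺ loses SR'₂: pKₐ(R'₂SH⁺) ≈ -7
cyclohexyl–OAc loses AcO⁻: pKₐ(CH₃COOH) ≈ 4.8
cyclohexyl–OPh loses PhO⁻: pKₐ(C₆H₅OH (phenol)) ≈ 10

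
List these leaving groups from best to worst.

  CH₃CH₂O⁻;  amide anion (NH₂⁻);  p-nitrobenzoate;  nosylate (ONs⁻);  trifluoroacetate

nosylate (ONs⁻) > trifluoroacetate > p-nitrobenzoate > CH₃CH₂O⁻ > amide anion (NH₂⁻)

The more stable X⁻ (or X) is on its own — i.e. the weaker a base it is — the better a leaving group it makes.
nosylate (ONs⁻): pKₐ(p-O₂NC₆H₄SO₃H) ≈ -3.5
trifluoroacetate: pKₐ(CF₃COOH) ≈ 0.2
p-nitrobenzoate: pKₐ(p-nitrobenzoic acid) ≈ 3.4
CH₃CH₂O⁻: pKₐ(CH₃CH₂OH) ≈ 16
amide anion (NH₂⁻): pKₐ(NH₃) ≈ 38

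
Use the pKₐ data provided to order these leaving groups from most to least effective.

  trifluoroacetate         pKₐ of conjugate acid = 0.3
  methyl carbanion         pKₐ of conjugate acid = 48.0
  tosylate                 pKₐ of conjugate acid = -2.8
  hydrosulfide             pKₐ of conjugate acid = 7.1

tosylate > trifluoroacetate > hydrosulfide > methyl carbanion

Lower conjugate-acid pKₐ ⇒ weaker base ⇒ better leaving group.
Sorting by the given values: tosylate (-2.8), trifluoroacetate (0.3), hydrosulfide (7.1), methyl carbanion (48.0).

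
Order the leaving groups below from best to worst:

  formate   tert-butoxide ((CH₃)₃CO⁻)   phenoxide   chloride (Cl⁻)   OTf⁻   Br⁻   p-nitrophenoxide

OTf⁻ > Br⁻ > chloride (Cl⁻) > formate > p-nitrophenoxide > phenoxide > tert-butoxide ((CH₃)₃CO⁻)

A good leaving group is a weak base: the lower the pKₐ of its conjugate acid, the more readily it departs.
OTf⁻: pKₐ(CF₃SO₃H (triflic acid)) ≈ -14
Br⁻: pKₐ(HBr) ≈ -9
chloride (Cl⁻): pKₐ(HCl) ≈ -7
formate: pKₐ(HCOOH) ≈ 3.8
p-nitrophenoxide: pKₐ(p-nitrophenol) ≈ 7.2
phenoxide: pKₐ(C₆H₅OH (phenol)) ≈ 10
tert-butoxide ((CH₃)₃CO⁻): pKₐ(t-BuOH) ≈ 18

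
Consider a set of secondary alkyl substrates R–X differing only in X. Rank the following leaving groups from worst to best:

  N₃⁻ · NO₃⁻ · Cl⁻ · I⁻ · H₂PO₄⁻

N₃⁻ < H₂PO₄⁻ < NO₃⁻ < Cl⁻ < I⁻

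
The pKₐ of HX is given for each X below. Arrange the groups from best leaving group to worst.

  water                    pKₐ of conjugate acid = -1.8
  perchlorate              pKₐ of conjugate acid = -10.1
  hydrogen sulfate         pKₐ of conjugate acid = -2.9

perchlorate > hydrogen sulfate > water

Lower conjugate-acid pKₐ ⇒ weaker base ⇒ better leaving group.
Sorting by the given values: perchlorate (-10.1), hydrogen sulfate (-2.9), water (-1.8).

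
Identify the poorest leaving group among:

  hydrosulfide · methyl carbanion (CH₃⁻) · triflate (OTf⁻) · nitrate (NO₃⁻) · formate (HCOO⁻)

A good leaving group is a weak base: the lower the pKₐ of its conjugate acid, the more readily it departs.
triflate (OTf⁻): pKₐ(CF₃SO₃H (triflic acid)) ≈ -14
nitrate (NO₃⁻): pKₐ(HNO₃) ≈ -1.3
formate (HCOO⁻): pKₐ(HCOOH) ≈ 3.8
hydrosulfide: pKₐ(H₂S) ≈ 7
methyl carbanion (CH₃⁻): pKₐ(CH₄) ≈ 48

methyl carbanion (CH₃⁻)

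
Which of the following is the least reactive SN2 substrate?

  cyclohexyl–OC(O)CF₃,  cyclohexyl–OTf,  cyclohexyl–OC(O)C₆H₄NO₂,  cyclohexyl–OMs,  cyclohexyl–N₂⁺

cyclohexyl–OC(O)C₆H₄NO₂

With the same alkyl group throughout, only the leaving group differentiates the rates.
Rank by basicity of the departing species: weakest base leaves most easily.
cyclohexyl–N₂⁺ loses N₂: no meaningful conjugate acid; N₂ departs as an exceptionally stable neutral molecule
cyclohexyl–OTf loses OTf⁻: pKₐ(CF₃SO₃H (triflic acid)) ≈ -14
cyclohexyl–OMs loses OMs⁻: pKₐ(CH₃SO₃H (MsOH)) ≈ -1.9
cyclohexyl–OC(O)CF₃ loses CF₃COO⁻: pKₐ(CF₃COOH) ≈ 0.2
cyclohexyl–OC(O)C₆H₄NO₂ loses p-O₂N–C₆H₄–COO⁻: pKₐ(p-nitrobenzoic acid) ≈ 3.4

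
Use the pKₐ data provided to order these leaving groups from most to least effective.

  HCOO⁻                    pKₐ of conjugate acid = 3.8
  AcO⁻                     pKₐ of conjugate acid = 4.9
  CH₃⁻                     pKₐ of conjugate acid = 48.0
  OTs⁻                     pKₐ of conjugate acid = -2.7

OTs⁻ > HCOO⁻ > AcO⁻ > CH₃⁻

Lower conjugate-acid pKₐ ⇒ weaker base ⇒ better leaving group.
Sorting by the given values: OTs⁻ (-2.7), HCOO⁻ (3.8), AcO⁻ (4.9), CH₃⁻ (48.0).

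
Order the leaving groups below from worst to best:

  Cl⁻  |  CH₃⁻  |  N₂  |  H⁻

N₂: no meaningful conjugate acid; N₂ departs as an exceptionally stable neutral molecule
Cl⁻: pKₐ(HCl) ≈ -7
H⁻: pKₐ(H₂) ≈ 36 — extremely strong base; leaves only in special hydride-transfer contexts
CH₃⁻: pKₐ(CH₄) ≈ 48 — unstabilised carbanion; the worst conceivable leaving group
Reversing gives the worst-to-best order requested.

CH₃⁻ < H⁻ < Cl⁻ < N₂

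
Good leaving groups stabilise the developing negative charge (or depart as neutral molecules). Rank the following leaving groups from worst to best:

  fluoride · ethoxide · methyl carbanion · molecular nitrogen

A good leaving group is a weak base: the lower the pKₐ of its conjugate acid, the more readily it departs.
molecular nitrogen: no meaningful conjugate acid; N₂ departs as an exceptionally stable neutral molecule
fluoride: pKₐ(HF) ≈ 3.2
ethoxide: pKₐ(CH₃CH₂OH) ≈ 16
methyl carbanion: pKₐ(CH₄) ≈ 48
The question asks for worst first, so the sequence is read in increasing leaving-group ability.

methyl carbanion < ethoxide < fluoride < molecular nitrogen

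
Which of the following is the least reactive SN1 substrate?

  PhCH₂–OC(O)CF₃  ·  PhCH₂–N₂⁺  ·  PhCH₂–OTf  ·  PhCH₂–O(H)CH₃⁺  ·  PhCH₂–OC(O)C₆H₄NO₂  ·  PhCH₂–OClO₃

PhCH₂–OC(O)C₆H₄NO₂

With the same alkyl group throughout, only the leaving group differentiates the rates.
Rank by basicity of the departing species: weakest base leaves most easily.
PhCH₂–N₂⁺ loses N₂: no meaningful conjugate acid; N₂ departs as an exceptionally stable neutral molecule
PhCH₂–OTf loses OTf⁻: pKₐ(CF₃SO₃H (triflic acid)) ≈ -14
PhCH₂–OClO₃ loses ClO₄⁻: pKₐ(HClO₄) ≈ -10
PhCH₂–O(H)CH₃⁺ loses R'OH: pKₐ(R'OH₂⁺) ≈ -2.4
PhCH₂–OC(O)CF₃ loses CF₃COO⁻: pKₐ(CF₃COOH) ≈ 0.2
PhCH₂–OC(O)C₆H₄NO₂ loses p-O₂N–C₆H₄–COO⁻: pKₐ(p-nitrobenzoic acid) ≈ 3.4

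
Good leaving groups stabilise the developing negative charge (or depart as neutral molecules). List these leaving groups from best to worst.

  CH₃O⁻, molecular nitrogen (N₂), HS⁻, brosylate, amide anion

The more stable X⁻ (or X) is on its own — i.e. the weaker a base it is — the better a leaving group it makes.
molecular nitrogen (N₂): no meaningful conjugate acid; N₂ departs as an exceptionally stable neutral molecule
brosylate: pKₐ(p-BrC₆H₄SO₃H) ≈ -2.8
HS⁻: pKₐ(H₂S) ≈ 7
CH₃O⁻: pKₐ(CH₃OH) ≈ 15.5
amide anion: pKₐ(NH₃) ≈ 38

molecular nitrogen (N₂) > brosylate > HS⁻ > CH₃O⁻ > amide anion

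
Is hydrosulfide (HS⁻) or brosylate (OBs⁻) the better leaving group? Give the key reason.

brosylate (OBs⁻)

brosylate (OBs⁻) is the better leaving group.
pKₐ(p-BrC₆H₄SO₃H) ≈ -2.8 versus pKₐ(H₂S) ≈ 7: brosylate (OBs⁻) is the much weaker base.
Arenesulfonate with a p-bromo substituent.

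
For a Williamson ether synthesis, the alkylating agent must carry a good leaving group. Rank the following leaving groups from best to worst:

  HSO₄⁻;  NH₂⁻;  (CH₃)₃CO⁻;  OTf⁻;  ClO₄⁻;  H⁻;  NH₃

OTf⁻ > ClO₄⁻ > HSO₄⁻ > NH₃ > (CH₃)₃CO⁻ > H⁻ > NH₂⁻

A good leaving group is a weak base: the lower the pKₐ of its conjugate acid, the more readily it departs.
OTf⁻: pKₐ(CF₃SO₃H (triflic acid)) ≈ -14
ClO₄⁻: pKₐ(HClO₄) ≈ -10
HSO₄⁻: pKₐ(H₂SO₄) ≈ -3
NH₃: pKₐ(NH₄⁺) ≈ 9.2
(CH₃)₃CO⁻: pKₐ(t-BuOH) ≈ 18
H⁻: pKₐ(H₂) ≈ 36
NH₂⁻: pKₐ(NH₃) ≈ 38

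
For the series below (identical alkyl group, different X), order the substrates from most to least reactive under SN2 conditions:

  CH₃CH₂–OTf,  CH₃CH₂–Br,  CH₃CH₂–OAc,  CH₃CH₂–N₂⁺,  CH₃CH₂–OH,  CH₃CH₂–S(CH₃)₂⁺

CH₃CH₂–N₂⁺ > CH₃CH₂–OTf > CH₃CH₂–Br > CH₃CH₂–S(CH₃)₂⁺ > CH₃CH₂–OAc > CH₃CH₂–OH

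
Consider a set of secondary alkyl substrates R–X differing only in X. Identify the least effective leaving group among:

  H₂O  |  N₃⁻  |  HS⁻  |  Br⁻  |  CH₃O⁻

CH₃O⁻

Leaving-group ability tracks the stability of the departed species; conjugate-acid pKₐ is the usual yardstick (lower pKₐ → better LG).
Br⁻: pKₐ(HBr) ≈ -9
H₂O: pKₐ(H₃O⁺) ≈ -1.7
N₃⁻: pKₐ(HN₃) ≈ 4.7
HS⁻: pKₐ(H₂S) ≈ 7
CH₃O⁻: pKₐ(CH₃OH) ≈ 15.5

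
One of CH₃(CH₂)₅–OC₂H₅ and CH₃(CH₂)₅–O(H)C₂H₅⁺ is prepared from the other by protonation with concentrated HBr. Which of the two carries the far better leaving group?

CH₃(CH₂)₅–O(H)C₂H₅⁺

From CH₃(CH₂)₅–OC₂H₅ the departing group would be CH₃CH₂O⁻ (pKₐ(CH₃CH₂OH) ≈ 16). Strong base; alkoxides do not leave unassisted.
From CH₃(CH₂)₅–O(H)C₂H₅⁺ the leaving group is R'OH (pKₐ(R'OH₂⁺) ≈ -2.4). Neutral; leaves from a protonated ether (an oxonium ion, R–O(H)R'⁺).
Protonation with concentrated HBr works by allowing neutral ethanol, rather than ethoxide, to depart, making CH₃(CH₂)₅–O(H)C₂H₅⁺ enormously more reactive.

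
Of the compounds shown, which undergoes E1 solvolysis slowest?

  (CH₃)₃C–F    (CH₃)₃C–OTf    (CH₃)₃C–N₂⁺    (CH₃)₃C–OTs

Identical carbon frameworks mean the comparison reduces to leaving-group quality.
Rank by basicity of the departing species: weakest base leaves most easily.
(CH₃)₃C–N₂⁺ loses N₂: no meaningful conjugate acid; N₂ departs as an exceptionally stable neutral molecule
(CH₃)₃C–OTf loses OTf⁻: pKₐ(CF₃SO₃H (triflic acid)) ≈ -14
(CH₃)₃C–OTs loses OTs⁻: pKₐ(p-CH₃C₆H₄SO₃H (TsOH)) ≈ -2.8
(CH₃)₃C–F loses F⁻: pKₐ(HF) ≈ 3.2

(CH₃)₃C–F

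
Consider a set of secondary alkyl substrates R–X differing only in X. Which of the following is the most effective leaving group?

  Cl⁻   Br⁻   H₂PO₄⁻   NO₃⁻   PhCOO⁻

Br⁻

The more stable X⁻ (or X) is on its own — i.e. the weaker a base it is — the better a leaving group it makes.
Br⁻: pKₐ(HBr) ≈ -9
Cl⁻: pKₐ(HCl) ≈ -7
NO₃⁻: pKₐ(HNO₃) ≈ -1.3
H₂PO₄⁻: pKₐ(H₃PO₄) ≈ 2.1
PhCOO⁻: pKₐ(C₆H₅COOH) ≈ 4.2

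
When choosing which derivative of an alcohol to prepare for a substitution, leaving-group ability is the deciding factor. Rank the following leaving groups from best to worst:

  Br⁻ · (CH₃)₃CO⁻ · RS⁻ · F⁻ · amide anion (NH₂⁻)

Rank by basicity of the departing species: weakest base leaves most easily.
Br⁻: pKₐ(HBr) ≈ -9
F⁻: pKₐ(HF) ≈ 3.2
RS⁻: pKₐ(RSH (a thiol)) ≈ 10.5
(CH₃)₃CO⁻: pKₐ(t-BuOH) ≈ 18
amide anion (NH₂⁻): pKₐ(NH₃) ≈ 38

Br⁻ > F⁻ > RS⁻ > (CH₃)₃CO⁻ > amide anion (NH₂⁻)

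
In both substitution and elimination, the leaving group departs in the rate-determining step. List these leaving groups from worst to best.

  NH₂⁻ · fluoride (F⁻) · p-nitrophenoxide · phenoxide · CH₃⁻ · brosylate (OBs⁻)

brosylate (OBs⁻): pKₐ(p-BrC₆H₄SO₃H) ≈ -2.8
fluoride (F⁻): pKₐ(HF) ≈ 3.2
p-nitrophenoxide: pKₐ(p-nitrophenol) ≈ 7.2
phenoxide: pKₐ(C₆H₅OH (phenol)) ≈ 10
NH₂⁻: pKₐ(NH₃) ≈ 38
CH₃⁻: pKₐ(CH₄) ≈ 48
Listed from poorest to best leaving group as asked.

CH₃⁻ < NH₂⁻ < phenoxide < p-nitrophenoxide < fluoride (F⁻) < brosylate (OBs⁻)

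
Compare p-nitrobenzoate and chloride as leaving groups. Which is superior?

chloride is the better leaving group.
pKₐ(HCl) ≈ -7 versus pKₐ(p-nitrobenzoic acid) ≈ 3.4: chloride is the much weaker base.
Moderately weak base.

chloride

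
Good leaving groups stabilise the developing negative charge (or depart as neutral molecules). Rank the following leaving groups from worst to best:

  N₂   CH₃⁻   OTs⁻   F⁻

CH₃⁻ < F⁻ < OTs⁻ < N₂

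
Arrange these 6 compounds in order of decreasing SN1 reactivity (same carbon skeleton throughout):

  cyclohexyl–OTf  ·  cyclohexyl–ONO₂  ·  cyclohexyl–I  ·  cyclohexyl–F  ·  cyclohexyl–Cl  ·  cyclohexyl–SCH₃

Identical carbon frameworks mean the comparison reduces to leaving-group quality.
Rank by basicity of the departing species: weakest base leaves most easily.
cyclohexyl–OTf loses OTf⁻: pKₐ(CF₃SO₃H (triflic acid)) ≈ -14
cyclohexyl–I loses I⁻: pKₐ(HI) ≈ -10
cyclohexyl–Cl loses Cl⁻: pKₐ(HCl) ≈ -7
cyclohexyl–ONO₂ loses NO₃⁻: pKₐ(HNO₃) ≈ -1.3
cyclohexyl–F loses F⁻: pKₐ(HF) ≈ 3.2
cyclohexyl–SCH₃ loses RS⁻: pKₐ(RSH (a thiol)) ≈ 10.5

cyclohexyl–OTf > cyclohexyl–I > cyclohexyl–Cl > cyclohexyl–ONO₂ > cyclohexyl–F > cyclohexyl–SCH₃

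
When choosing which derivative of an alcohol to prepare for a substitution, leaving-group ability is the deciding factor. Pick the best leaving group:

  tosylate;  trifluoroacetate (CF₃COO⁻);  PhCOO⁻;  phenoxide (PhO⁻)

tosylate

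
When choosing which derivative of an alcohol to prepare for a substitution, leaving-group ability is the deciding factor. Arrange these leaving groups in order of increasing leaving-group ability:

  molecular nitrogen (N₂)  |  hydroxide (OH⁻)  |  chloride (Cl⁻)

hydroxide (OH⁻) < chloride (Cl⁻) < molecular nitrogen (N₂)

The more stable X⁻ (or X) is on its own — i.e. the weaker a base it is — the better a leaving group it makes.
molecular nitrogen (N₂): no meaningful conjugate acid; N₂ departs as an exceptionally stable neutral molecule
chloride (Cl⁻): pKₐ(HCl) ≈ -7
hydroxide (OH⁻): pKₐ(H₂O) ≈ 15.7
Reversing gives the worst-to-best order requested.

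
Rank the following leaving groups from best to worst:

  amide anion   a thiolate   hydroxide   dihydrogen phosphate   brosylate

brosylate > dihydrogen phosphate > a thiolate > hydroxide > amide anion

A good leaving group is a weak base: the lower the pKₐ of its conjugate acid, the more readily it departs.
brosylate: pKₐ(p-BrC₆H₄SO₃H) ≈ -2.8
dihydrogen phosphate: pKₐ(H₃PO₄) ≈ 2.1
a thiolate: pKₐ(RSH (a thiol)) ≈ 10.5
hydroxide: pKₐ(H₂O) ≈ 15.7
amide anion: pKₐ(NH₃) ≈ 38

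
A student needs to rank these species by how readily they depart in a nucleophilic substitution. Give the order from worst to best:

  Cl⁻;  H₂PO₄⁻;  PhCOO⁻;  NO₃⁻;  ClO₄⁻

PhCOO⁻ < H₂PO₄⁻ < NO₃⁻ < Cl⁻ < ClO₄⁻

Leaving-group ability tracks the stability of the departed species; conjugate-acid pKₐ is the usual yardstick (lower pKₐ → better LG).
ClO₄⁻: pKₐ(HClO₄) ≈ -10
Cl⁻: pKₐ(HCl) ≈ -7
NO₃⁻: pKₐ(HNO₃) ≈ -1.3
H₂PO₄⁻: pKₐ(H₃PO₄) ≈ 2.1
PhCOO⁻: pKₐ(C₆H₅COOH) ≈ 4.2
The question asks for worst first, so the sequence is read in increasing leaving-group ability.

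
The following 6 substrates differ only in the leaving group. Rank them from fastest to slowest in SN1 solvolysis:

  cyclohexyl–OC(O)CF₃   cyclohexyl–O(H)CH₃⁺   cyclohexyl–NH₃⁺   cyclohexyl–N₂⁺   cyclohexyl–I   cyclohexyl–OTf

cyclohexyl–N₂⁺ > cyclohexyl–OTf > cyclohexyl–I > cyclohexyl–O(H)CH₃⁺ > cyclohexyl–OC(O)CF₃ > cyclohexyl–NH₃⁺

Identical carbon frameworks mean the comparison reduces to leaving-group quality.
The more stable X⁻ (or X) is on its own — i.e. the weaker a base it is — the better a leaving group it makes.
cyclohexyl–N₂⁺ loses N₂: no meaningful conjugate acid; N₂ departs as an exceptionally stable neutral molecule
cyclohexyl–OTf loses OTf⁻: pKₐ(CF₃SO₃H (triflic acid)) ≈ -14
cyclohexyl–I loses I⁻: pKₐ(HI) ≈ -10
cyclohexyl–O(H)CH₃⁺ loses R'OH: pKₐ(R'OH₂⁺) ≈ -2.4
cyclohexyl–OC(O)CF₃ loses CF₃COO⁻: pKₐ(CF₃COOH) ≈ 0.2
cyclohexyl–NH₃⁺ loses NH₃: pKₐ(NH₄⁺) ≈ 9.2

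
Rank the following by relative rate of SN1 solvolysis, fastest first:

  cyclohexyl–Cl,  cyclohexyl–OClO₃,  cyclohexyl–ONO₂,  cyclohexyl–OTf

The skeletons are identical, so relative rate is governed entirely by leaving-group ability.
A good leaving group is a weak base: the lower the pKₐ of its conjugate acid, the more readily it departs.
cyclohexyl–OTf loses OTf⁻: pKₐ(CF₃SO₃H (triflic acid)) ≈ -14
cyclohexyl–OClO₃ loses ClO₄⁻: pKₐ(HClO₄) ≈ -10
cyclohexyl–Cl loses Cl⁻: pKₐ(HCl) ≈ -7
cyclohexyl–ONO₂ loses NO₃⁻: pKₐ(HNO₃) ≈ -1.3

cyclohexyl–OTf > cyclohexyl–OClO₃ > cyclohexyl–Cl > cyclohexyl–ONO₂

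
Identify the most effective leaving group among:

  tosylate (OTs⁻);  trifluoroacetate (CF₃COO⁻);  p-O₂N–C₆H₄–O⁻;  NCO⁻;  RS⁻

tosylate (OTs⁻)

tosylate (OTs⁻): pKₐ(p-CH₃C₆H₄SO₃H (TsOH)) ≈ -2.8
trifluoroacetate (CF₃COO⁻): pKₐ(CF₃COOH) ≈ 0.2
NCO⁻: pKₐ(HOCN) ≈ 3.5
p-O₂N–C₆H₄–O⁻: pKₐ(p-nitrophenol) ≈ 7.2
RS⁻: pKₐ(RSH (a thiol)) ≈ 10.5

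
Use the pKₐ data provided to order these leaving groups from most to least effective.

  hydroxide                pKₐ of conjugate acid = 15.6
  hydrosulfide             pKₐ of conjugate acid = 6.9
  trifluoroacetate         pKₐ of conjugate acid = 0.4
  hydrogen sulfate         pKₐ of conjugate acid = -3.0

Lower conjugate-acid pKₐ ⇒ weaker base ⇒ better leaving group.
Sorting by the given values: hydrogen sulfate (-3.0), trifluoroacetate (0.4), hydrosulfide (6.9), hydroxide (15.6).

hydrogen sulfate > trifluoroacetate > hydrosulfide > hydroxide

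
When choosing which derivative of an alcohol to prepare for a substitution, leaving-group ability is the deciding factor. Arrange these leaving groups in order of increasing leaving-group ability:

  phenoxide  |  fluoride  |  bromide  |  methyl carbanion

Rank by basicity of the departing species: weakest base leaves most easily.
bromide: pKₐ(HBr) ≈ -9
fluoride: pKₐ(HF) ≈ 3.2
phenoxide: pKₐ(C₆H₅OH (phenol)) ≈ 10
methyl carbanion: pKₐ(CH₄) ≈ 48
The question asks for worst first, so the sequence is read in increasing leaving-group ability.

methyl carbanion < phenoxide < fluoride < bromide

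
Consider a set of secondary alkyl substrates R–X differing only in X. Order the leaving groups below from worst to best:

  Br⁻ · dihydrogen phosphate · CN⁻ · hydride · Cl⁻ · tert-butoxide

hydride < tert-butoxide < CN⁻ < dihydrogen phosphate < Cl⁻ < Br⁻

Rank by basicity of the departing species: weakest base leaves most easily.
Br⁻: pKₐ(HBr) ≈ -9
Cl⁻: pKₐ(HCl) ≈ -7
dihydrogen phosphate: pKₐ(H₃PO₄) ≈ 2.1
CN⁻: pKₐ(HCN) ≈ 9.2
tert-butoxide: pKₐ(t-BuOH) ≈ 18
hydride: pKₐ(H₂) ≈ 36
Listed from poorest to best leaving group as asked.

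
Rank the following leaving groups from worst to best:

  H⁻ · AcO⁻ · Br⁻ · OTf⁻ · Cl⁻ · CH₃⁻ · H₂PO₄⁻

A good leaving group is a weak base: the lower the pKₐ of its conjugate acid, the more readily it departs.
OTf⁻: pKₐ(CF₃SO₃H (triflic acid)) ≈ -14
Br⁻: pKₐ(HBr) ≈ -9
Cl⁻: pKₐ(HCl) ≈ -7
H₂PO₄⁻: pKₐ(H₃PO₄) ≈ 2.1
AcO⁻: pKₐ(CH₃COOH) ≈ 4.8
H⁻: pKₐ(H₂) ≈ 36
CH₃⁻: pKₐ(CH₄) ≈ 48
Reversing gives the worst-to-best order requested.

CH₃⁻ < H⁻ < AcO⁻ < H₂PO₄⁻ < Cl⁻ < Br⁻ < OTf⁻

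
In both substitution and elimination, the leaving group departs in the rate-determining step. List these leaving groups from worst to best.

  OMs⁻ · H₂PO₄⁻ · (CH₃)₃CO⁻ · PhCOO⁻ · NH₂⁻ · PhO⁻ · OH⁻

A good leaving group is a weak base: the lower the pKₐ of its conjugate acid, the more readily it departs.
OMs⁻: pKₐ(CH₃SO₃H (MsOH)) ≈ -1.9
H₂PO₄⁻: pKₐ(H₃PO₄) ≈ 2.1
PhCOO⁻: pKₐ(C₆H₅COOH) ≈ 4.2
PhO⁻: pKₐ(C₆H₅OH (phenol)) ≈ 10
OH⁻: pKₐ(H₂O) ≈ 15.7
(CH₃)₃CO⁻: pKₐ(t-BuOH) ≈ 18
NH₂⁻: pKₐ(NH₃) ≈ 38
The question asks for worst first, so the sequence is read in increasing leaving-group ability.

NH₂⁻ < (CH₃)₃CO⁻ < OH⁻ < PhO⁻ < PhCOO⁻ < H₂PO₄⁻ < OMs⁻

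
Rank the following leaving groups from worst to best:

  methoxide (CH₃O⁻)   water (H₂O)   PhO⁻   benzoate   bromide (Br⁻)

methoxide (CH₃O⁻) < PhO⁻ < benzoate < water (H₂O) < bromide (Br⁻)

Leaving-group ability tracks the stability of the departed species; conjugate-acid pKₐ is the usual yardstick (lower pKₐ → better LG).
bromide (Br⁻): pKₐ(HBr) ≈ -9
water (H₂O): pKₐ(H₃O⁺) ≈ -1.7
benzoate: pKₐ(C₆H₅COOH) ≈ 4.2
PhO⁻: pKₐ(C₆H₅OH (phenol)) ≈ 10
methoxide (CH₃O⁻): pKₐ(CH₃OH) ≈ 15.5
Reversing gives the worst-to-best order requested.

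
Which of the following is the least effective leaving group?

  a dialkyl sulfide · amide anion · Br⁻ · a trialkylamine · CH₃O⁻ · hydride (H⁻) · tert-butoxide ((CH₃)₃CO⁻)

Br⁻: pKₐ(HBr) ≈ -9
a dialkyl sulfide: pKₐ(R'₂SH⁺) ≈ -7
a trialkylamine: pKₐ(R'₃NH⁺) ≈ 10.7
CH₃O⁻: pKₐ(CH₃OH) ≈ 15.5
tert-butoxide ((CH₃)₃CO⁻): pKₐ(t-BuOH) ≈ 18
hydride (H⁻): pKₐ(H₂) ≈ 36
amide anion: pKₐ(NH₃) ≈ 38

amide anion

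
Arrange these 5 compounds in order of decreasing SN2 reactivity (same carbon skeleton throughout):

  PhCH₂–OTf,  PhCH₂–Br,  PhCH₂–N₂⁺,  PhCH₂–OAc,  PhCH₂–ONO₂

Same R in every case — rank the leaving groups.
Leaving-group ability tracks the stability of the departed species; conjugate-acid pKₐ is the usual yardstick (lower pKₐ → better LG).
PhCH₂–N₂⁺ loses N₂: no meaningful conjugate acid; N₂ departs as an exceptionally stable neutral molecule
PhCH₂–OTf loses OTf⁻: pKₐ(CF₃SO₃H (triflic acid)) ≈ -14
PhCH₂–Br loses Br⁻: pKₐ(HBr) ≈ -9
PhCH₂–ONO₂ loses NO₃⁻: pKₐ(HNO₃) ≈ -1.3
PhCH₂–OAc loses AcO⁻: pKₐ(CH₃COOH) ≈ 4.8

PhCH₂–N₂⁺ > PhCH₂–OTf > PhCH₂–Br > PhCH₂–ONO₂ > PhCH₂–OAc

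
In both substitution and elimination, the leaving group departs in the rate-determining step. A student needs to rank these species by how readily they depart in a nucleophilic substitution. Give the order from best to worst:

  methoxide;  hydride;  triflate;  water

triflate: pKₐ(CF₃SO₃H (triflic acid)) ≈ -14
water: pKₐ(H₃O⁺) ≈ -1.7 — neutral; leaves from a protonated alcohol (R–OH₂⁺)
methoxide: pKₐ(CH₃OH) ≈ 15.5
hydride: pKₐ(H₂) ≈ 36 — extremely strong base; leaves only in special hydride-transfer contexts

triflate > water > methoxide > hydride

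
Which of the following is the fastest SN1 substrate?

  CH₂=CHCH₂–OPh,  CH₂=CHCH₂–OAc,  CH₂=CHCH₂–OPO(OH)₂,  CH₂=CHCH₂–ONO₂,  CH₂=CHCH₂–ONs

CH₂=CHCH₂–ONs

Same R in every case — rank the leaving groups.
Leaving-group ability tracks the stability of the departed species; conjugate-acid pKₐ is the usual yardstick (lower pKₐ → better LG).
CH₂=CHCH₂–ONs loses ONs⁻: pKₐ(p-O₂NC₆H₄SO₃H) ≈ -3.5
CH₂=CHCH₂–ONO₂ loses NO₃⁻: pKₐ(HNO₃) ≈ -1.3
CH₂=CHCH₂–OPO(OH)₂ loses H₂PO₄⁻: pKₐ(H₃PO₄) ≈ 2.1
CH₂=CHCH₂–OAc loses AcO⁻: pKₐ(CH₃COOH) ≈ 4.8
CH₂=CHCH₂–OPh loses PhO⁻: pKₐ(C₆H₅OH (phenol)) ≈ 10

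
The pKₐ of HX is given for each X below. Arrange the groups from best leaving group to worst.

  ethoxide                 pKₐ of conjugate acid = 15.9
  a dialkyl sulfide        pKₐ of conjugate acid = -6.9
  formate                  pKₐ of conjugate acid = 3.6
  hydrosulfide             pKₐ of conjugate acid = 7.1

Lower conjugate-acid pKₐ ⇒ weaker base ⇒ better leaving group.
Sorting by the given values: a dialkyl sulfide (-6.9), formate (3.6), hydrosulfide (7.1), ethoxide (15.9).

a dialkyl sulfide > formate > hydrosulfide > ethoxide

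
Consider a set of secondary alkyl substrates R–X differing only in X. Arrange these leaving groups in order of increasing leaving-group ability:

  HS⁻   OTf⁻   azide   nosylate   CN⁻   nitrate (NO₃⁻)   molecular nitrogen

The more stable X⁻ (or X) is on its own — i.e. the weaker a base it is — the better a leaving group it makes.
molecular nitrogen: no meaningful conjugate acid; N₂ departs as an exceptionally stable neutral molecule
OTf⁻: pKₐ(CF₃SO₃H (triflic acid)) ≈ -14
nosylate: pKₐ(p-O₂NC₆H₄SO₃H) ≈ -3.5 — p-nitro group further stabilises the sulfonate
nitrate (NO₃⁻): pKₐ(HNO₃) ≈ -1.3 — resonance-delocalised over three oxygens
azide: pKₐ(HN₃) ≈ 4.7
HS⁻: pKₐ(H₂S) ≈ 7
CN⁻: pKₐ(HCN) ≈ 9.2 — sp carbon stabilises the charge somewhat, but still a poor LG
Reversing gives the worst-to-best order requested.

CN⁻ < HS⁻ < azide < nitrate (NO₃⁻) < nosylate < OTf⁻ < molecular nitrogen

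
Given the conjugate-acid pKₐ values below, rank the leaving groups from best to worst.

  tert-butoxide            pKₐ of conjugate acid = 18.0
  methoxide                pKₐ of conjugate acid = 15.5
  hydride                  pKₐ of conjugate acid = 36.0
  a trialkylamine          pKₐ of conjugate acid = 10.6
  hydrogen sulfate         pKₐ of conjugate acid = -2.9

hydrogen sulfate > a trialkylamine > methoxide > tert-butoxide > hydride

Lower conjugate-acid pKₐ ⇒ weaker base ⇒ better leaving group.
Sorting by the given values: hydrogen sulfate (-2.9), a trialkylamine (10.6), methoxide (15.5), tert-butoxide (18.0), hydride (36.0).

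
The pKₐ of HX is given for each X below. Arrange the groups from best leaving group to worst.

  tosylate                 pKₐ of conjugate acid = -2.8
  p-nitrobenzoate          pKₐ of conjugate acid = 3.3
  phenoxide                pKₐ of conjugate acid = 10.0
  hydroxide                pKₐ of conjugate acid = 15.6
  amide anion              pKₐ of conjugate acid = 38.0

Lower conjugate-acid pKₐ ⇒ weaker base ⇒ better leaving group.
Sorting by the given values: tosylate (-2.8), p-nitrobenzoate (3.3), phenoxide (10.0), hydroxide (15.6), amide anion (38.0).

tosylate > p-nitrobenzoate > phenoxide > hydroxide > amide anion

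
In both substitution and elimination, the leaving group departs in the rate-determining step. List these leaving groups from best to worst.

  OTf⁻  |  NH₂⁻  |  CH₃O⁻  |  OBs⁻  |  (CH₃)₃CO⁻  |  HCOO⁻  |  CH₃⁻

OTf⁻ > OBs⁻ > HCOO⁻ > CH₃O⁻ > (CH₃)₃CO⁻ > NH₂⁻ > CH₃⁻

Leaving-group ability tracks the stability of the departed species; conjugate-acid pKₐ is the usual yardstick (lower pKₐ → better LG).
OTf⁻: pKₐ(CF₃SO₃H (triflic acid)) ≈ -14
OBs⁻: pKₐ(p-BrC₆H₄SO₃H) ≈ -2.8
HCOO⁻: pKₐ(HCOOH) ≈ 3.8
CH₃O⁻: pKₐ(CH₃OH) ≈ 15.5
(CH₃)₃CO⁻: pKₐ(t-BuOH) ≈ 18 — bulky, strongly basic alkoxide
NH₂⁻: pKₐ(NH₃) ≈ 38 — extremely strong base; never a leaving group
CH₃⁻: pKₐ(CH₄) ≈ 48 — unstabilised carbanion; the worst conceivable leaving group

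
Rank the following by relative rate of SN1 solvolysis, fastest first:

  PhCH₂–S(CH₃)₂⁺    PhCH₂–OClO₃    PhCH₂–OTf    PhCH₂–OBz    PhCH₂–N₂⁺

PhCH₂–N₂⁺ > PhCH₂–OTf > PhCH₂–OClO₃ > PhCH₂–S(CH₃)₂⁺ > PhCH₂–OBz

Same R in every case — rank the leaving groups.
Leaving-group ability tracks the stability of the departed species; conjugate-acid pKₐ is the usual yardstick (lower pKₐ → better LG).
PhCH₂–N₂⁺ loses N₂: no meaningful conjugate acid; N₂ departs as an exceptionally stable neutral molecule
PhCH₂–OTf loses OTf⁻: pKₐ(CF₃SO₃H (triflic acid)) ≈ -14
PhCH₂–OClO₃ loses ClO₄⁻: pKₐ(HClO₄) ≈ -10
PhCH₂–S(CH₃)₂⁺ loses SR'₂: pKₐ(R'₂SH⁺) ≈ -7
PhCH₂–OBz loses PhCOO⁻: pKₐ(C₆H₅COOH) ≈ 4.2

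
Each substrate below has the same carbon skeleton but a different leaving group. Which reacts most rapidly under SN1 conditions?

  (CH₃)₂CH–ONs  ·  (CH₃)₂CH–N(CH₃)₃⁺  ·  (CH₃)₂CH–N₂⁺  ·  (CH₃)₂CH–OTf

(CH₃)₂CH–N₂⁺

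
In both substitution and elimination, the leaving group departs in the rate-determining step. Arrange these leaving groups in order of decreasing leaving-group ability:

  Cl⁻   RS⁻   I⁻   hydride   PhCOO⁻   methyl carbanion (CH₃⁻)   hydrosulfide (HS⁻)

I⁻ > Cl⁻ > PhCOO⁻ > hydrosulfide (HS⁻) > RS⁻ > hydride > methyl carbanion (CH₃⁻)

Rank by basicity of the departing species: weakest base leaves most easily.
I⁻: pKₐ(HI) ≈ -10
Cl⁻: pKₐ(HCl) ≈ -7
PhCOO⁻: pKₐ(C₆H₅COOH) ≈ 4.2
hydrosulfide (HS⁻): pKₐ(H₂S) ≈ 7
RS⁻: pKₐ(RSH (a thiol)) ≈ 10.5
hydride: pKₐ(H₂) ≈ 36
methyl carbanion (CH₃⁻): pKₐ(CH₄) ≈ 48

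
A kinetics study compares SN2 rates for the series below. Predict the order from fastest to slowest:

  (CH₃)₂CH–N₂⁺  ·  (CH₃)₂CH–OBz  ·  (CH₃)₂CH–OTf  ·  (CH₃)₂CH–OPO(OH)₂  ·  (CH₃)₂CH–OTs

(CH₃)₂CH–N₂⁺ > (CH₃)₂CH–OTf > (CH₃)₂CH–OTs > (CH₃)₂CH–OPO(OH)₂ > (CH₃)₂CH–OBz

Identical carbon frameworks mean the comparison reduces to leaving-group quality.
A good leaving group is a weak base: the lower the pKₐ of its conjugate acid, the more readily it departs.
(CH₃)₂CH–N₂⁺ loses N₂: no meaningful conjugate acid; N₂ departs as an exceptionally stable neutral molecule
(CH₃)₂CH–OTf loses OTf⁻: pKₐ(CF₃SO₃H (triflic acid)) ≈ -14
(CH₃)₂CH–OTs loses OTs⁻: pKₐ(p-CH₃C₆H₄SO₃H (TsOH)) ≈ -2.8
(CH₃)₂CH–OPO(OH)₂ loses H₂PO₄⁻: pKₐ(H₃PO₄) ≈ 2.1
(CH₃)₂CH–OBz loses PhCOO⁻: pKₐ(C₆H₅COOH) ≈ 4.2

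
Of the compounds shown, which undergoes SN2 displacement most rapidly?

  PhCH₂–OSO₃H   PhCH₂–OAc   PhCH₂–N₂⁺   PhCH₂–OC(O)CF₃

Identical carbon frameworks mean the comparison reduces to leaving-group quality.
Rank by basicity of the departing species: weakest base leaves most easily.
PhCH₂–N₂⁺ loses N₂: no meaningful conjugate acid; N₂ departs as an exceptionally stable neutral molecule
PhCH₂–OSO₃H loses HSO₄⁻: pKₐ(H₂SO₄) ≈ -3
PhCH₂–OC(O)CF₃ loses CF₃COO⁻: pKₐ(CF₃COOH) ≈ 0.2
PhCH₂–OAc loses AcO⁻: pKₐ(CH₃COOH) ≈ 4.8

PhCH₂–N₂⁺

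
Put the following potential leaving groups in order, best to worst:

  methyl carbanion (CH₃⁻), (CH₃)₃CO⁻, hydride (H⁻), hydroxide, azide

azide > hydroxide > (CH₃)₃CO⁻ > hydride (H⁻) > methyl carbanion (CH₃⁻)

azide: pKₐ(HN₃) ≈ 4.7
hydroxide: pKₐ(H₂O) ≈ 15.7
(CH₃)₃CO⁻: pKₐ(t-BuOH) ≈ 18 — bulky, strongly basic alkoxide
hydride (H⁻): pKₐ(H₂) ≈ 36 — extremely strong base; leaves only in special hydride-transfer contexts
methyl carbanion (CH₃⁻): pKₐ(CH₄) ≈ 48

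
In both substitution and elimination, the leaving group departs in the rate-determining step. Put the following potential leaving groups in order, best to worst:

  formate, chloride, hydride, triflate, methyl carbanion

Leaving-group ability tracks the stability of the departed species; conjugate-acid pKₐ is the usual yardstick (lower pKₐ → better LG).
triflate: pKₐ(CF₃SO₃H (triflic acid)) ≈ -14
chloride: pKₐ(HCl) ≈ -7
formate: pKₐ(HCOOH) ≈ 3.8
hydride: pKₐ(H₂) ≈ 36
methyl carbanion: pKₐ(CH₄) ≈ 48

triflate > chloride > formate > hydride > methyl carbanion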